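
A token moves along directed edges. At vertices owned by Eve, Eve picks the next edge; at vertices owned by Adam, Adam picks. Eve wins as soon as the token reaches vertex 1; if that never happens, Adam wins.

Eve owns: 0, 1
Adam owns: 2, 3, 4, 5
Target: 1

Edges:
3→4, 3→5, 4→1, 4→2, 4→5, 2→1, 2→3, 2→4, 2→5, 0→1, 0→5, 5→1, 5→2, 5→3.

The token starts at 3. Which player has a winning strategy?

Adam

A0 = {1}
A1: add {0} — 0 (Eve) has 0→1.
A2 = A1; e.g. 2 (Adam) can still go to 3. Fixed point.
3 never enters the attractor, so Adam can avoid the target forever.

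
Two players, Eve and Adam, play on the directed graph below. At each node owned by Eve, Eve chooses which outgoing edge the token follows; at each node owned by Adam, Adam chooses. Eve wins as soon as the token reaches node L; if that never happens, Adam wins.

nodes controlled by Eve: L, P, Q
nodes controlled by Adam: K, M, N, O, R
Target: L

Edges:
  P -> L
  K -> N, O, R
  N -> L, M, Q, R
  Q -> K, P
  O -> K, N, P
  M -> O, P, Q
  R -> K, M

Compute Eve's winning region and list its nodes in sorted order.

L, P, Q

A0 = {L}
A1: add {P} — P (Eve) has P→L.
A2: add {Q} — Q (Eve) has Q→P.
A3 = A2; e.g. K (Adam) can still go to N. Fixed point.
Eve's winning region = {L, P, Q}.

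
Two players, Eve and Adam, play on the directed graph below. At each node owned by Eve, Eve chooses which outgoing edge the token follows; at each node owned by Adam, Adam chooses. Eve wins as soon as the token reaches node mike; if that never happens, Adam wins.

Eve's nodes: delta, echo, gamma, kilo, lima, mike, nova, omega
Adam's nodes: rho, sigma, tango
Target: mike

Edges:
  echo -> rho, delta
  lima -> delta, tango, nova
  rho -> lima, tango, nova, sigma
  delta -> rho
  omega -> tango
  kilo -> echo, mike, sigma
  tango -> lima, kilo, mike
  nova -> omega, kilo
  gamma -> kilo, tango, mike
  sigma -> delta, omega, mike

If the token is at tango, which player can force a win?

A0 = {mike}
A1: add {gamma, kilo} — kilo (Eve) has kilo→mike; gamma (Eve) has gamma→mike.
A2: add {nova} — nova (Eve) has nova→kilo.
A3: add {lima} — lima (Eve) has lima→nova.
A4: add {tango} — tango (Adam): all of {lima, kilo, mike} already in.
tango ∈ A4, so Eve can force the target.

Eve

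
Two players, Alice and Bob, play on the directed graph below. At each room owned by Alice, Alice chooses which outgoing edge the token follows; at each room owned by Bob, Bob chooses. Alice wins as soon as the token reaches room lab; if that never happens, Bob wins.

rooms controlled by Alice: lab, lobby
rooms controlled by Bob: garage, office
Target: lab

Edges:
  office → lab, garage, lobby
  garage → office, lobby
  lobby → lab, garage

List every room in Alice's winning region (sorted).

lab, lobby

A0 = {lab}
A1: add {lobby} — lobby (Alice) has lobby→lab.
A2 = A1; e.g. office (Bob) can still go to garage. Fixed point.
Alice's winning region = {lab, lobby}.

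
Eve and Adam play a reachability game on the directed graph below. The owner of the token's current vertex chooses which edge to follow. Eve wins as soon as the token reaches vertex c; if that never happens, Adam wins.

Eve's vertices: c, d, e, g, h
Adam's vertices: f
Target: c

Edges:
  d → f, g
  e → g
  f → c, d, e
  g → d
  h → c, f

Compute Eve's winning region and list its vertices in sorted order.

c, h

A0 = {c}
A1: add {h} — h (Eve) has h→c.
A2 = A1; e.g. d (Eve) has no edge into A1. Fixed point.
Eve's winning region = {c, h}.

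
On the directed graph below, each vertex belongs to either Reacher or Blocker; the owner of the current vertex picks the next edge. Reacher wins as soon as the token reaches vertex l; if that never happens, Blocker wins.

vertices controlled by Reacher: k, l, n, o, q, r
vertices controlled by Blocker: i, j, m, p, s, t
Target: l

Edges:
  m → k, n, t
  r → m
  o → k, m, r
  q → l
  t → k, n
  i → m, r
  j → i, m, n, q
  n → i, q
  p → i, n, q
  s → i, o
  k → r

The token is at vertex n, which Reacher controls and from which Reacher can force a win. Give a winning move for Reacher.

q

A0 = {l}
A1: add {q} — q (Reacher) has q→l.
A2: add {n} — n (Reacher) has n→q.
A3 = A2; e.g. i (Blocker) can still go to m. Fixed point.
From n, successor q is in the attractor (rank 1); the other successor i is not.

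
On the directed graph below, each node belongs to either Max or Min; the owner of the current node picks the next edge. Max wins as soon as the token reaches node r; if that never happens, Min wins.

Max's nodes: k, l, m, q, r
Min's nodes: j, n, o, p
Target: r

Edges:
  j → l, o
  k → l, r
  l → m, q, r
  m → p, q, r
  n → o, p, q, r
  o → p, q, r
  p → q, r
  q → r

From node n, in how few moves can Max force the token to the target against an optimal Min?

A0 = {r}
A1: add {k, l, m, q} — k (Max) has k→r; l (Max) has l→r; m (Max) has m→r; q (Max) has q→r.
A2: add {p} — p (Min): all of {q, r} already in.
A3: add {o} — o (Min): all of {p, q, r} already in.
A4: add {j, n} — j (Min): all of {l, o} already in; n (Min): all of {o, p, q, r} already in.
A4 = all vertices. Fixed point.
n enters the attractor at level 4, so Max can force the target in 4 moves from there.

4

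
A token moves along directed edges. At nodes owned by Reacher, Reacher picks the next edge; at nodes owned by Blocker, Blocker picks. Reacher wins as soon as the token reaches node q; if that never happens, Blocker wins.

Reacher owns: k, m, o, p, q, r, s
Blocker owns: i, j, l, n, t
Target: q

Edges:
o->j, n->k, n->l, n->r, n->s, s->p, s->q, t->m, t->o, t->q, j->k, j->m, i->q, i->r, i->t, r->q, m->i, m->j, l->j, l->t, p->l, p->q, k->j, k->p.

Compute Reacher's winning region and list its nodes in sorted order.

A0 = {q}
A1: add {p, r, s} — p (Reacher) has p→q; r (Reacher) has r→q; s (Reacher) has s→q.
A2: add {k} — k (Reacher) has k→p.
A3 = A2; e.g. i (Blocker) can still go to t. Fixed point.
Reacher's winning region = {k, p, q, r, s}.

k, p, q, r, s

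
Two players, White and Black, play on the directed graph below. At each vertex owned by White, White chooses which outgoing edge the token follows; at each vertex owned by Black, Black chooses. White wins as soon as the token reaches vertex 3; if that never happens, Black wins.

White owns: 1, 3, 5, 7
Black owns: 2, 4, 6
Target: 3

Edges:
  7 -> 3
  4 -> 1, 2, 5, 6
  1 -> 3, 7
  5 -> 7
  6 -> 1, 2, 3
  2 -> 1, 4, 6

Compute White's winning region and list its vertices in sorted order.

1, 3, 5, 7

A0 = {3}
A1: add {1, 7} — 1 (White) has 1→3; 7 (White) has 7→3.
A2: add {5} — 5 (White) has 5→7.
A3 = A2; e.g. 2 (Black) can still go to 4. Fixed point.
White's winning region = {1, 3, 5, 7}.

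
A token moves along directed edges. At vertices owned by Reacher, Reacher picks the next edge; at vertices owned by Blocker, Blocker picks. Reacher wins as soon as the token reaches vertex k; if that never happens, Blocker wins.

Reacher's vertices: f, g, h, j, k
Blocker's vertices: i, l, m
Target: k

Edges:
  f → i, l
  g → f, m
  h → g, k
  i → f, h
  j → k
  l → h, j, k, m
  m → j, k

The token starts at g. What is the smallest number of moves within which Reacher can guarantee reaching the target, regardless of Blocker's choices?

3

A0 = {k}
A1: add {h, j} — h (Reacher) has h→k; j (Reacher) has j→k.
A2: add {m} — m (Blocker): all of {j, k} already in.
A3: add {g, l} — g (Reacher) has g→m; l (Blocker): all of {h, j, k, m} already in.
g enters the attractor at level 3, so Reacher can force the target in 3 moves from there.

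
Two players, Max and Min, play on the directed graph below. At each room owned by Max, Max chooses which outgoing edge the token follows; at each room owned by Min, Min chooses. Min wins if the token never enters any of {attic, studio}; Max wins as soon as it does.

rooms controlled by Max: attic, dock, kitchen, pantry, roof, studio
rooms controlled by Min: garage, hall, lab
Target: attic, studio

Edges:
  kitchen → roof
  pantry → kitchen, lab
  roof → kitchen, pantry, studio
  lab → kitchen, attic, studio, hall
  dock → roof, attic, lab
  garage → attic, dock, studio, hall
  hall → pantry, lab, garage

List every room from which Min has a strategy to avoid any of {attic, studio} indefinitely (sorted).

A0 = {attic, studio}
A1: add {dock, roof} — roof (Max) has roof→studio; dock (Max) has dock→attic.
A2: add {kitchen} — kitchen (Max) has kitchen→roof.
A3: add {pantry} — pantry (Max) has pantry→kitchen.
A4 = A3; e.g. lab (Min) can still go to hall. Fixed point.
Max's attractor = {attic, dock, kitchen, pantry, roof, studio}; Min avoids the target exactly from the complement.

garage, hall, lab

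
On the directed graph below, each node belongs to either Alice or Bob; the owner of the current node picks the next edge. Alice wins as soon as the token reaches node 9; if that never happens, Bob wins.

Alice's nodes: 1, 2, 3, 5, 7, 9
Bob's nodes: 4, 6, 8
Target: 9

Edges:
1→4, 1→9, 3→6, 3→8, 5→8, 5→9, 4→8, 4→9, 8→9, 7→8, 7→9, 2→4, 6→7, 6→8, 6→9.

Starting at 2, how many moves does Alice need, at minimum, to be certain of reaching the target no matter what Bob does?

3

A0 = {9}
A1: add {1, 5, 7, 8} — 1 (Alice) has 1→9; 5 (Alice) has 5→9; 7 (Alice) has 7→9; 8 (Bob): all of {9} already in.
A2: add {3, 4, 6} — 3 (Alice) has 3→8; 4 (Bob): all of {8, 9} already in; 6 (Bob): all of {7, 8, 9} already in.
A3: add {2} — 2 (Alice) has 2→4.
A3 = all vertices. Fixed point.
2 enters the attractor at level 3, so Alice can force the target in 3 moves from there.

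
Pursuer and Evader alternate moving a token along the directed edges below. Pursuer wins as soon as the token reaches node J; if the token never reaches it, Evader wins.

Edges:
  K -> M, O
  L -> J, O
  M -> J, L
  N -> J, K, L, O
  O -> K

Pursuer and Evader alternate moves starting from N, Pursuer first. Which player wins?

Track states (vertex, player-to-move).
A0 = {(J,Pursuer), (J,Evader)}
A1: add {(L,Pursuer), (M,Pursuer), (N,Pursuer)}.
(N,Pursuer) ∈ A1 ⇒ Pursuer forces the target.

Pursuer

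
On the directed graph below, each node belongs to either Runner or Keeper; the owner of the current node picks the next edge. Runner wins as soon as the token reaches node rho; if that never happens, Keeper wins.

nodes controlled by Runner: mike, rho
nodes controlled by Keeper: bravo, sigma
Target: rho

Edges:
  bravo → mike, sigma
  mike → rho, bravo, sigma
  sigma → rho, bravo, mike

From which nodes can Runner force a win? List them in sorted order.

mike, rho

A0 = {rho}
A1: add {mike} — mike (Runner) has mike→rho.
A2 = A1; e.g. bravo (Keeper) can still go to sigma. Fixed point.
Runner's winning region = {mike, rho}.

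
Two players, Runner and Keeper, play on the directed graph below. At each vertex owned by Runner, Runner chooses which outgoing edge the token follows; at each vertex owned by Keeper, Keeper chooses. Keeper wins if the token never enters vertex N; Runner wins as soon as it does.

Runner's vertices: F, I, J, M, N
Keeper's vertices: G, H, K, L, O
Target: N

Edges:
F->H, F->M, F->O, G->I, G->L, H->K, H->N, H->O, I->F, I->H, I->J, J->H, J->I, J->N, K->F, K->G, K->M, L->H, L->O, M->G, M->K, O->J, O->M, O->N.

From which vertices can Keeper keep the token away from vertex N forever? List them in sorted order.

A0 = {N}
A1: add {J} — J (Runner) has J→N.
A2: add {I} — I (Runner) has I→J.
A3 = A2; e.g. F (Runner) has no edge into A2. Fixed point.
Runner's attractor = {I, J, N}; Keeper avoids the target exactly from the complement.

F, G, H, K, L, M, O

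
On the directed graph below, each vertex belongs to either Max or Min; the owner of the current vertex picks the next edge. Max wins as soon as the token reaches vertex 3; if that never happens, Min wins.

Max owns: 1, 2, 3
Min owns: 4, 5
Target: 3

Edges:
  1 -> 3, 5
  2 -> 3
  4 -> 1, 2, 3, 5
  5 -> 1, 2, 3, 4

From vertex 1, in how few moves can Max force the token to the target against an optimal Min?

1

A0 = {3}
A1: add {1, 2} — 1 (Max) has 1→3; 2 (Max) has 2→3.
A2 = A1; e.g. 4 (Min) can still go to 5. Fixed point.
1 enters the attractor at level 1, so Max can force the target in 1 move from there.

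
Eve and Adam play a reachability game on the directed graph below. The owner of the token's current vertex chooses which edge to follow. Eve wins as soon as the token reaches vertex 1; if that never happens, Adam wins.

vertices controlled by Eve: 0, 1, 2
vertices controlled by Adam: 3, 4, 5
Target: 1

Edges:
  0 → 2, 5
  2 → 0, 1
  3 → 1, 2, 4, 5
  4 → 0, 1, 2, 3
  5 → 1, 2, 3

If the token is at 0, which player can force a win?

A0 = {1}
A1: add {2} — 2 (Eve) has 2→1.
A2: add {0} — 0 (Eve) has 0→2.
A3 = A2; e.g. 3 (Adam) can still go to 4. Fixed point.
0 ∈ A2, so Eve can force the target.

Eve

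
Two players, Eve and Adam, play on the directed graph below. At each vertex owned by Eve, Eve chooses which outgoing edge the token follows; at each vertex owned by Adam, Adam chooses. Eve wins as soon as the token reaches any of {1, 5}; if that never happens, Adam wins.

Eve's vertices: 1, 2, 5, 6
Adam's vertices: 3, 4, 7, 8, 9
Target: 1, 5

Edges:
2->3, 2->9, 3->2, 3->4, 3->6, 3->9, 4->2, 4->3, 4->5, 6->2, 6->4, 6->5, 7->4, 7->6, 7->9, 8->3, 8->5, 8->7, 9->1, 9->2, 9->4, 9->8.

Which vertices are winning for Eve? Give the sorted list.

1, 5, 6

A0 = {1, 5}
A1: add {6} — 6 (Eve) has 6→5.
A2 = A1; e.g. 2 (Eve) has no edge into A1. Fixed point.
Eve's winning region = {1, 5, 6}.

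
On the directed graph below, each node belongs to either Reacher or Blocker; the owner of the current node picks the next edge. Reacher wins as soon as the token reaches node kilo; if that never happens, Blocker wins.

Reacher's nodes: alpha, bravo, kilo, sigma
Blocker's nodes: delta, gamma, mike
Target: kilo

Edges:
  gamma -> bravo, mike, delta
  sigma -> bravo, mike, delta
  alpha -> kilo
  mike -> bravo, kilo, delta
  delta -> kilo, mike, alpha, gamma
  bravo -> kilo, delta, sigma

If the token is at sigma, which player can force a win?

A0 = {kilo}
A1: add {alpha, bravo} — bravo (Reacher) has bravo→kilo; alpha (Reacher) has alpha→kilo.
A2: add {sigma} — sigma (Reacher) has sigma→bravo.
A3 = A2; e.g. mike (Blocker) can still go to delta. Fixed point.
sigma ∈ A2, so Reacher can force the target.

Reacher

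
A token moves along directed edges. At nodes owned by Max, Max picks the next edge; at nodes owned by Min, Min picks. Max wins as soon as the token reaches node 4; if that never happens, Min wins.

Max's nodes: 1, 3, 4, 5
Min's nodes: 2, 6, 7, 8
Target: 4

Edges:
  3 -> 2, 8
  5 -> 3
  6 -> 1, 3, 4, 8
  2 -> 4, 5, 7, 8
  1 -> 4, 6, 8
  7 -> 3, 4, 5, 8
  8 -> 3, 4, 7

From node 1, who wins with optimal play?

Max

A0 = {4}
A1: add {1} — 1 (Max) has 1→4.
A2 = A1; e.g. 2 (Min) can still go to 5. Fixed point.
1 ∈ A1, so Max can force the target.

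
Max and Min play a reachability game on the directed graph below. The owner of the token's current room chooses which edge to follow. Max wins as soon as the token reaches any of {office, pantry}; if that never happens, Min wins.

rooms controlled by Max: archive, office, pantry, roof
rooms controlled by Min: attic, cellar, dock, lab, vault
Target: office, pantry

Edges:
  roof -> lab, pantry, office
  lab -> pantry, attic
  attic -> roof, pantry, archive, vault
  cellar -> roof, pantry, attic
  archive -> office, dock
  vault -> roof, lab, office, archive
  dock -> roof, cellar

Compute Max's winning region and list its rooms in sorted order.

archive, office, pantry, roof

A0 = {office, pantry}
A1: add {archive, roof} — roof (Max) has roof→pantry; archive (Max) has archive→office.
A2 = A1; e.g. lab (Min) can still go to attic. Fixed point.
Max's winning region = {archive, office, pantry, roof}.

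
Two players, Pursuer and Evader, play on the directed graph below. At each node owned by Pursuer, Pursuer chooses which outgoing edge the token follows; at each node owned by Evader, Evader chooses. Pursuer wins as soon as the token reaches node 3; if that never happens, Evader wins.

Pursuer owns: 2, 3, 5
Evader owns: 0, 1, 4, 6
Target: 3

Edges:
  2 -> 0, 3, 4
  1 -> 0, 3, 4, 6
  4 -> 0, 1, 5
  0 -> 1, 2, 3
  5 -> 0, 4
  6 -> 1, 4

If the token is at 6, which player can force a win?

Evader

A0 = {3}
A1: add {2} — 2 (Pursuer) has 2→3.
A2 = A1; e.g. 0 (Evader) can still go to 1. Fixed point.
6 never enters the attractor, so Evader can avoid the target forever.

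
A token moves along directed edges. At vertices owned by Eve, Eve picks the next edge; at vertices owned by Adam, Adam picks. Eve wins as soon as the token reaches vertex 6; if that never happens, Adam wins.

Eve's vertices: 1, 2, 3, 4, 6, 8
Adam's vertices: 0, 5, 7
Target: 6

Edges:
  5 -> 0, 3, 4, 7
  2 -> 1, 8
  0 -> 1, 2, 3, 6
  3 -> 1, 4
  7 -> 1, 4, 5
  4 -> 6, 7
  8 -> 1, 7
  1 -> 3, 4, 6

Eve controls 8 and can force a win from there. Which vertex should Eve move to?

1

A0 = {6}
A1: add {1, 4} — 1 (Eve) has 1→6; 4 (Eve) has 4→6.
A2: add {2, 3, 8} — 2 (Eve) has 2→1; 3 (Eve) has 3→1; 8 (Eve) has 8→1.
A3: add {0} — 0 (Adam): all of {1, 2, 3, 6} already in.
A4 = A3; e.g. 5 (Adam) can still go to 7. Fixed point.
From 8, successor 1 is in the attractor (rank 1); the other successor 7 is not.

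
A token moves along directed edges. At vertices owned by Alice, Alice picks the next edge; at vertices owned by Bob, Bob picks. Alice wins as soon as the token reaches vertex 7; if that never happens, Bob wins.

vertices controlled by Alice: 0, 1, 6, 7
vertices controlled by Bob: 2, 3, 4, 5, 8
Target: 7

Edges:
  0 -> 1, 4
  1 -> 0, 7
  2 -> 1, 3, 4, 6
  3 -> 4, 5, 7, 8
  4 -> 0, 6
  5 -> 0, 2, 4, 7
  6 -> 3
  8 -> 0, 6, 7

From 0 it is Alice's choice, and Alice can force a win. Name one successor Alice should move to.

1

A0 = {7}
A1: add {1} — 1 (Alice) has 1→7.
A2: add {0} — 0 (Alice) has 0→1.
A3 = A2; e.g. 2 (Bob) can still go to 3. Fixed point.
From 0, successor 1 is in the attractor (rank 1); the other successor 4 is not.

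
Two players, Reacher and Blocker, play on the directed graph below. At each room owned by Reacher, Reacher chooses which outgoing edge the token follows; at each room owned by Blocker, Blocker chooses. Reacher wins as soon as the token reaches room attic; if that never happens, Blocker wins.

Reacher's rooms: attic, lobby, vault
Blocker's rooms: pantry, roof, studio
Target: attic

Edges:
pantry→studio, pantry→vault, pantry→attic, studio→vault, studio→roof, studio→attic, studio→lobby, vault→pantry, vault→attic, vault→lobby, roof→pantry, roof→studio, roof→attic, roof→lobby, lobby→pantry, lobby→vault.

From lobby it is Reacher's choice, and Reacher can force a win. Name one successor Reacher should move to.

vault

A0 = {attic}
A1: add {vault} — vault (Reacher) has vault→attic.
A2: add {lobby} — lobby (Reacher) has lobby→vault.
A3 = A2; e.g. pantry (Blocker) can still go to studio. Fixed point.
From lobby, successor vault is in the attractor (rank 1); the other successor pantry is not.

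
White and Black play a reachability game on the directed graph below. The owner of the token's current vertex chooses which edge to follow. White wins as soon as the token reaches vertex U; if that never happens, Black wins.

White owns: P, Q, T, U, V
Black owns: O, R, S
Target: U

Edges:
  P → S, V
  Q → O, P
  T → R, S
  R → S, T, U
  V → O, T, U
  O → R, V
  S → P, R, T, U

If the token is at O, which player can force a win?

Black

A0 = {U}
A1: add {V} — V (White) has V→U.
A2: add {P} — P (White) has P→V.
A3: add {Q} — Q (White) has Q→P.
A4 = A3; e.g. O (Black) can still go to R. Fixed point.
O never enters the attractor, so Black can avoid the target forever.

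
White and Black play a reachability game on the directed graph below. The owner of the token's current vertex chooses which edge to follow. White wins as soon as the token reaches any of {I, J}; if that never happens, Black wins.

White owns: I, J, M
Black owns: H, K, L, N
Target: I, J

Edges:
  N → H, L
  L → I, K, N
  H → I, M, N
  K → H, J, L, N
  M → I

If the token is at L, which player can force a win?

Black

A0 = {I, J}
A1: add {M} — M (White) has M→I.
A2 = A1; e.g. H (Black) can still go to N. Fixed point.
L never enters the attractor, so Black can avoid the target forever.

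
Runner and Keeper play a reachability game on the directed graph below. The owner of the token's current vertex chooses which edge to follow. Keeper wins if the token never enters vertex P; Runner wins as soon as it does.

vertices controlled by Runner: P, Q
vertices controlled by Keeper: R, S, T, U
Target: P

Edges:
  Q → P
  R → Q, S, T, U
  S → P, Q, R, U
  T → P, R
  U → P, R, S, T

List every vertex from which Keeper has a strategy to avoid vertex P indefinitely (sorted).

A0 = {P}
A1: add {Q} — Q (Runner) has Q→P.
A2 = A1; e.g. R (Keeper) can still go to S. Fixed point.
Runner's attractor = {P, Q}; Keeper avoids the target exactly from the complement.

R, S, T, U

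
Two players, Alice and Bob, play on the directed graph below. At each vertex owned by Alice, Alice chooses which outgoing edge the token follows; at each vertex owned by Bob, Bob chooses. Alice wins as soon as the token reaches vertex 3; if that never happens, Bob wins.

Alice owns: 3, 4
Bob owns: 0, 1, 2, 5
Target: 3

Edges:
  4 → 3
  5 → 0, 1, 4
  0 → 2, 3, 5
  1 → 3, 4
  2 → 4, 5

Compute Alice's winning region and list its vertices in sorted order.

A0 = {3}
A1: add {4} — 4 (Alice) has 4→3.
A2: add {1} — 1 (Bob): all of {3, 4} already in.
A3 = A2; e.g. 0 (Bob) can still go to 2. Fixed point.
Alice's winning region = {1, 3, 4}.

1, 3, 4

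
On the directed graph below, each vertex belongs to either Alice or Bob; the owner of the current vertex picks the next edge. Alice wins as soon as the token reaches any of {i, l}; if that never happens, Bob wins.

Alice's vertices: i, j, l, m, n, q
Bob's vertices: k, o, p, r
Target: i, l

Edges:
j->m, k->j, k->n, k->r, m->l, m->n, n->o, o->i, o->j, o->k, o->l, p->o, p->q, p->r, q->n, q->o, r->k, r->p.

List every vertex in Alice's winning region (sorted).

A0 = {i, l}
A1: add {m} — m (Alice) has m→l.
A2: add {j} — j (Alice) has j→m.
A3 = A2; e.g. k (Bob) can still go to n. Fixed point.
Alice's winning region = {i, j, l, m}.

i, j, l, m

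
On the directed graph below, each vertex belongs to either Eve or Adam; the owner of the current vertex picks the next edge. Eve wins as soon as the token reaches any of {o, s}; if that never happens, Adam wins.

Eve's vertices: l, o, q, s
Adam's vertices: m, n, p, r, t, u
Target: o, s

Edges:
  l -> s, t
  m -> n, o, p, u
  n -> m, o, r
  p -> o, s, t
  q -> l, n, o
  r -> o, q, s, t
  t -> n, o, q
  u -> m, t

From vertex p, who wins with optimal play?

Adam

A0 = {o, s}
A1: add {l, q} — l (Eve) has l→s; q (Eve) has q→o.
A2 = A1; e.g. m (Adam) can still go to n. Fixed point.
p never enters the attractor, so Adam can avoid the target forever.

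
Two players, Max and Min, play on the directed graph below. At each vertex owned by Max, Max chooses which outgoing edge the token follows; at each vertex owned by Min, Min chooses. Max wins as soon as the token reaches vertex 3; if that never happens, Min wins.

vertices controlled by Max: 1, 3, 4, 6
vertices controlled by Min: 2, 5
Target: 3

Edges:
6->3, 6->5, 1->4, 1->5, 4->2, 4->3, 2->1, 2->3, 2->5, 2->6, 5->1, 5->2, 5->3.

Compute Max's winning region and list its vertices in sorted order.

A0 = {3}
A1: add {4, 6} — 4 (Max) has 4→3; 6 (Max) has 6→3.
A2: add {1} — 1 (Max) has 1→4.
A3 = A2; e.g. 2 (Min) can still go to 5. Fixed point.
Max's winning region = {1, 3, 4, 6}.

1, 3, 4, 6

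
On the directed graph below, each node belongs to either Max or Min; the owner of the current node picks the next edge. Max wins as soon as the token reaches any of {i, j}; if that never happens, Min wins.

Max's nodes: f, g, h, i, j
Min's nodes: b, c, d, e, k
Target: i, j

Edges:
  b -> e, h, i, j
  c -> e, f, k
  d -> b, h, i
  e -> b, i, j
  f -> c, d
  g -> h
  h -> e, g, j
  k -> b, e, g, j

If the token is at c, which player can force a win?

A0 = {i, j}
A1: add {h} — h (Max) has h→j.
A2: add {g} — g (Max) has g→h.
A3 = A2; e.g. b (Min) can still go to e. Fixed point.
c never enters the attractor, so Min can avoid the target forever.

Min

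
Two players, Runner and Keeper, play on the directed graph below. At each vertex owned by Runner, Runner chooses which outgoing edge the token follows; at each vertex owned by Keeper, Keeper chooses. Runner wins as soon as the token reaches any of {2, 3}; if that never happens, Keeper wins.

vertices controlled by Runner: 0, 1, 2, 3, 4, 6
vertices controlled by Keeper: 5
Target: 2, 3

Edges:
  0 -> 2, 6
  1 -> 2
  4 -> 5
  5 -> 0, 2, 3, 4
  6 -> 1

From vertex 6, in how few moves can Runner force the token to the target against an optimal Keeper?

A0 = {2, 3}
A1: add {0, 1} — 0 (Runner) has 0→2; 1 (Runner) has 1→2.
A2: add {6} — 6 (Runner) has 6→1.
A3 = A2; e.g. 4 (Runner) has no edge into A2. Fixed point.
6 enters the attractor at level 2, so Runner can force the target in 2 moves from there.

2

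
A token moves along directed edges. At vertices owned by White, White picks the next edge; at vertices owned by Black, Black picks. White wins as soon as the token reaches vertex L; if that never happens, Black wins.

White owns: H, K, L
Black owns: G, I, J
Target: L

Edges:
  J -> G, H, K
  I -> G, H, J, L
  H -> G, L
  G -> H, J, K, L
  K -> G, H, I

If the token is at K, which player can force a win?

White

A0 = {L}
A1: add {H} — H (White) has H→L.
A2: add {K} — K (White) has K→H.
A3 = A2; e.g. G (Black) can still go to J. Fixed point.
K ∈ A2, so White can force the target.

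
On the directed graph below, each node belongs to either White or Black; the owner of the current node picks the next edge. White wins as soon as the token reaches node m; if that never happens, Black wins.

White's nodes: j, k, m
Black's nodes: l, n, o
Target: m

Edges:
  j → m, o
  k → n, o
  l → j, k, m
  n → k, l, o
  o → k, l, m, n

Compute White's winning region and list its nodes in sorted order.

A0 = {m}
A1: add {j} — j (White) has j→m.
A2 = A1; e.g. k (White) has no edge into A1. Fixed point.
White's winning region = {j, m}.

j, m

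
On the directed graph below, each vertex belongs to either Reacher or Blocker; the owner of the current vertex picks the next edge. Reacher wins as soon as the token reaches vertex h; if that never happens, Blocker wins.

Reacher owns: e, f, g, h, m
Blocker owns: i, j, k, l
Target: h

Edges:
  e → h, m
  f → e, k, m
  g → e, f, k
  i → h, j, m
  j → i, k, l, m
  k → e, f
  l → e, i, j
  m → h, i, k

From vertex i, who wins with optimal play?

A0 = {h}
A1: add {e, m} — e (Reacher) has e→h; m (Reacher) has m→h.
A2: add {f, g} — f (Reacher) has f→e; g (Reacher) has g→e.
A3: add {k} — k (Blocker): all of {e, f} already in.
A4 = A3; e.g. i (Blocker) can still go to j. Fixed point.
i never enters the attractor, so Blocker can avoid the target forever.

Blocker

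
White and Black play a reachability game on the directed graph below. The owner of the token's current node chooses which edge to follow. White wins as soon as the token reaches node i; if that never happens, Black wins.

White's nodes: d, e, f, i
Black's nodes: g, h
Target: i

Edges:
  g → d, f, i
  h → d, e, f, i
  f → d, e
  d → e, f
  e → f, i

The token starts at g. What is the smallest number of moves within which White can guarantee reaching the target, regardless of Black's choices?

3

A0 = {i}
A1: add {e} — e (White) has e→i.
A2: add {d, f} — d (White) has d→e; f (White) has f→e.
A3: add {g, h} — g (Black): all of {d, f, i} already in; h (Black): all of {d, e, f, i} already in.
A3 = all vertices. Fixed point.
g enters the attractor at level 3, so White can force the target in 3 moves from there.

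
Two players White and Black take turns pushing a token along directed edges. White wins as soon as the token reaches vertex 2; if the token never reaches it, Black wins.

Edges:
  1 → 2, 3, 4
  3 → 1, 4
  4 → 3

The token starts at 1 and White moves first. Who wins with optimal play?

Track states (vertex, player-to-move).
A0 = {(2,White), (2,Black)}
A1: add {(1,White)}.
(1,White) ∈ A1 ⇒ White forces the target.

White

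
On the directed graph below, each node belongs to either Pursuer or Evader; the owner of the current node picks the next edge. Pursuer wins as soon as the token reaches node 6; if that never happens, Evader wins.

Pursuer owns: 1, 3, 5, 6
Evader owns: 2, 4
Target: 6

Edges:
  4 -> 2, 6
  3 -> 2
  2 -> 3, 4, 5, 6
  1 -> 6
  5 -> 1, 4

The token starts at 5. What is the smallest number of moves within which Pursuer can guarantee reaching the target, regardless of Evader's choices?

A0 = {6}
A1: add {1} — 1 (Pursuer) has 1→6.
A2: add {5} — 5 (Pursuer) has 5→1.
A3 = A2; e.g. 2 (Evader) can still go to 3. Fixed point.
5 enters the attractor at level 2, so Pursuer can force the target in 2 moves from there.

2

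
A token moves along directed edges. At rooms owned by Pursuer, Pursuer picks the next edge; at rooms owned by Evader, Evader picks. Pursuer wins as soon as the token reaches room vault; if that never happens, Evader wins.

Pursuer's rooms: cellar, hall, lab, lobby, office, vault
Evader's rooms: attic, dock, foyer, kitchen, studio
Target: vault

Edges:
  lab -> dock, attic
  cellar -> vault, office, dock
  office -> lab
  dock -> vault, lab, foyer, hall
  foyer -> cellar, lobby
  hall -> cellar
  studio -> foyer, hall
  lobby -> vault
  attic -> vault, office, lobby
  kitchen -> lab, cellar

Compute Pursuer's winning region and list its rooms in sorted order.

A0 = {vault}
A1: add {cellar, lobby} — cellar (Pursuer) has cellar→vault; lobby (Pursuer) has lobby→vault.
A2: add {foyer, hall} — foyer (Evader): all of {cellar, lobby} already in; hall (Pursuer) has hall→cellar.
A3: add {studio} — studio (Evader): all of {foyer, hall} already in.
A4 = A3; e.g. lab (Pursuer) has no edge into A3. Fixed point.
Pursuer's winning region = {cellar, foyer, hall, lobby, studio, vault}.

cellar, foyer, hall, lobby, studio, vault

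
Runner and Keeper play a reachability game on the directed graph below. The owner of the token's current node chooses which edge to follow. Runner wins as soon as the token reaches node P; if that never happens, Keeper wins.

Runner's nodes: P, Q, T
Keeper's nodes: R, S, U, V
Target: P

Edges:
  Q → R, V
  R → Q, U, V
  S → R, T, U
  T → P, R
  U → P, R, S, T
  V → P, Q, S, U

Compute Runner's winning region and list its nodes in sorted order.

A0 = {P}
A1: add {T} — T (Runner) has T→P.
A2 = A1; e.g. Q (Runner) has no edge into A1. Fixed point.
Runner's winning region = {P, T}.

P, T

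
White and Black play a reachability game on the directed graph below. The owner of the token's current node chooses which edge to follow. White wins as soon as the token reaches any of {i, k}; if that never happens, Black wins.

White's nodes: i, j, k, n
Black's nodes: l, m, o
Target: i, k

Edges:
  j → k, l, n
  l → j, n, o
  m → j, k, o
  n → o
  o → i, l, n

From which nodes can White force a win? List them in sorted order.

A0 = {i, k}
A1: add {j} — j (White) has j→k.
A2 = A1; e.g. l (Black) can still go to n. Fixed point.
White's winning region = {i, j, k}.

i, j, k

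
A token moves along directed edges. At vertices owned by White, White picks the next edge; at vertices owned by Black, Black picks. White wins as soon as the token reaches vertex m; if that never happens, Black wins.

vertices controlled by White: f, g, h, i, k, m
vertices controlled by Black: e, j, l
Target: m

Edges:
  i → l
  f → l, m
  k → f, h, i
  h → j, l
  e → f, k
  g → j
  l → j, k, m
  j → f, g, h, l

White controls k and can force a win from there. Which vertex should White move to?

A0 = {m}
A1: add {f} — f (White) has f→m.
A2: add {k} — k (White) has k→f.
A3: add {e} — e (Black): all of {f, k} already in.
A4 = A3; e.g. g (White) has no edge into A3. Fixed point.
From k, successor f is in the attractor (rank 1); the other successors h, i are not.

f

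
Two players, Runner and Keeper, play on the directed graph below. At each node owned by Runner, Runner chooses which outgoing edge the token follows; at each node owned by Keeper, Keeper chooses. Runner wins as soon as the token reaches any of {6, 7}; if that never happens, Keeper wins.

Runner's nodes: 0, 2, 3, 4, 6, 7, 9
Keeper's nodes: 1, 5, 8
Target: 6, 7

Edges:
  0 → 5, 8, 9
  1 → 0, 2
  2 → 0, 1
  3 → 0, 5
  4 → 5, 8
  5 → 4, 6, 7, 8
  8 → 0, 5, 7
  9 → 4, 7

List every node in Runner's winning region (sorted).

0, 1, 2, 3, 6, 7, 9

A0 = {6, 7}
A1: add {9} — 9 (Runner) has 9→7.
A2: add {0} — 0 (Runner) has 0→9.
A3: add {2, 3} — 2 (Runner) has 2→0; 3 (Runner) has 3→0.
A4: add {1} — 1 (Keeper): all of {0, 2} already in.
A5 = A4; e.g. 4 (Runner) has no edge into A4. Fixed point.
Runner's winning region = {0, 1, 2, 3, 6, 7, 9}.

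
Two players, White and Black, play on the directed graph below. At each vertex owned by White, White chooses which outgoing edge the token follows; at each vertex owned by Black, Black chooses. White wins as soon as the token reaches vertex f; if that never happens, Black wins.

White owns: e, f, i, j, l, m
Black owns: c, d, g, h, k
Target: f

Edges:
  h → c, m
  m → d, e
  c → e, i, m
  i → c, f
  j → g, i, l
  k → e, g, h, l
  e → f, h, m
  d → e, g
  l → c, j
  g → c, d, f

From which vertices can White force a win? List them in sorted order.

A0 = {f}
A1: add {e, i} — e (White) has e→f; i (White) has i→f.
A2: add {j, m} — j (White) has j→i; m (White) has m→e.
A3: add {c, l} — c (Black): all of {e, i, m} already in; l (White) has l→j.
A4: add {h} — h (Black): all of {c, m} already in.
A5 = A4; e.g. d (Black) can still go to g. Fixed point.
White's winning region = {c, e, f, h, i, j, l, m}.

c, e, f, h, i, j, l, m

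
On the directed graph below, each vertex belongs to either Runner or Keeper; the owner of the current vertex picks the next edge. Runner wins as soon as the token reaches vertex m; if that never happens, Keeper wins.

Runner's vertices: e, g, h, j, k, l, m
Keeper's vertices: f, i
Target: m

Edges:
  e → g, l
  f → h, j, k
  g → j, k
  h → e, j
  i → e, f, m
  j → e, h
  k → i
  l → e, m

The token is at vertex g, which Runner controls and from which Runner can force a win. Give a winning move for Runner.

A0 = {m}
A1: add {l} — l (Runner) has l→m.
A2: add {e} — e (Runner) has e→l.
A3: add {h, j} — h (Runner) has h→e; j (Runner) has j→e.
A4: add {g} — g (Runner) has g→j.
A5 = A4; e.g. f (Keeper) can still go to k. Fixed point.
From g, successor j is in the attractor (rank 3); the other successor k is not.

j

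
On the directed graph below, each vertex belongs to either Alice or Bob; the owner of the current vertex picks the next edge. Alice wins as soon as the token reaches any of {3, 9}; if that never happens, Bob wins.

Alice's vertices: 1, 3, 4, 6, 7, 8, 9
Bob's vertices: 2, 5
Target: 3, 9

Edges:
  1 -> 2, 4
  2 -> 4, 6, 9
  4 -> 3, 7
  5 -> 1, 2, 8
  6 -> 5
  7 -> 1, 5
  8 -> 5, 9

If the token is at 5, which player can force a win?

Bob

A0 = {3, 9}
A1: add {4, 8} — 4 (Alice) has 4→3; 8 (Alice) has 8→9.
A2: add {1} — 1 (Alice) has 1→4.
A3: add {7} — 7 (Alice) has 7→1.
A4 = A3; e.g. 2 (Bob) can still go to 6. Fixed point.
5 never enters the attractor, so Bob can avoid the target forever.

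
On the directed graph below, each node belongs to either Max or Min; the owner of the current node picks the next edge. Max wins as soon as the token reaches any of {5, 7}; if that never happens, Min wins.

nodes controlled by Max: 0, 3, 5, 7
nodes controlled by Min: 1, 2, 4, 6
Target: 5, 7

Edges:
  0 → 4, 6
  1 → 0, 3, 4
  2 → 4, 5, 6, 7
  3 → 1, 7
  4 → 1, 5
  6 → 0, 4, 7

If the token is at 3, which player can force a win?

Max

A0 = {5, 7}
A1: add {3} — 3 (Max) has 3→7.
A2 = A1; e.g. 0 (Max) has no edge into A1. Fixed point.
3 ∈ A1, so Max can force the target.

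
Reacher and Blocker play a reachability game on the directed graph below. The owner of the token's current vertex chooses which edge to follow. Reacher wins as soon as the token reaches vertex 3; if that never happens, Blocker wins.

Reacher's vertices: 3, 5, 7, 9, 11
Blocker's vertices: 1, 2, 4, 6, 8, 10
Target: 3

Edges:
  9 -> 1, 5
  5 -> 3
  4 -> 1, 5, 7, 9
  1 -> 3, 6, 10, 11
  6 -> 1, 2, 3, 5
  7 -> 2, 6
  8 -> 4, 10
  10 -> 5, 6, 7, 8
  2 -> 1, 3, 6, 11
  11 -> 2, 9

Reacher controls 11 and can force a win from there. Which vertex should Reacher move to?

9

A0 = {3}
A1: add {5} — 5 (Reacher) has 5→3.
A2: add {9} — 9 (Reacher) has 9→5.
A3: add {11} — 11 (Reacher) has 11→9.
A4 = A3; e.g. 1 (Blocker) can still go to 6. Fixed point.
From 11, successor 9 is in the attractor (rank 2); the other successor 2 is not.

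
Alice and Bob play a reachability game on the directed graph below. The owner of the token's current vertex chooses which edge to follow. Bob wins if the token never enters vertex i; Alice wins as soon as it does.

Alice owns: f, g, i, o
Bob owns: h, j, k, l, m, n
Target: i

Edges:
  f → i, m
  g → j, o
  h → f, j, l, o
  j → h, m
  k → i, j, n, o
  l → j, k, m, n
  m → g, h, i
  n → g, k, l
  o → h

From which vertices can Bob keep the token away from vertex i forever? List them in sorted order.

A0 = {i}
A1: add {f} — f (Alice) has f→i.
A2 = A1; e.g. g (Alice) has no edge into A1. Fixed point.
Alice's attractor = {f, i}; Bob avoids the target exactly from the complement.

g, h, j, k, l, m, n, o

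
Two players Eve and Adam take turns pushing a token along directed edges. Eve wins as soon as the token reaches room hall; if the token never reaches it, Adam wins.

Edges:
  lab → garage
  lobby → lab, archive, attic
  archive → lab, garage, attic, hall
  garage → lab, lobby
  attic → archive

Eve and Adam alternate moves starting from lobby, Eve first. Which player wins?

Track states (vertex, player-to-move).
A0 = {(hall,Eve), (hall,Adam)}
A1: add {(archive,Eve)}.
A2: add {(attic,Adam)}.
A3: add {(lobby,Eve)}.
(lobby,Eve) ∈ A3 ⇒ Eve forces the target.

Eve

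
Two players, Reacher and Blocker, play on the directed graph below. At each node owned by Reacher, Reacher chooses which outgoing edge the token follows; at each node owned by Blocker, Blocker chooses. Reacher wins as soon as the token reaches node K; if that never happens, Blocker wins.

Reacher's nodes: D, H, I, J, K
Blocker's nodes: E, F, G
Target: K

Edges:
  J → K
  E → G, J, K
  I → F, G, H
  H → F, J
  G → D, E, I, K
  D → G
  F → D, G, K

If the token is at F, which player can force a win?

Blocker

A0 = {K}
A1: add {J} — J (Reacher) has J→K.
A2: add {H} — H (Reacher) has H→J.
A3: add {I} — I (Reacher) has I→H.
A4 = A3; e.g. D (Reacher) has no edge into A3. Fixed point.
F never enters the attractor, so Blocker can avoid the target forever.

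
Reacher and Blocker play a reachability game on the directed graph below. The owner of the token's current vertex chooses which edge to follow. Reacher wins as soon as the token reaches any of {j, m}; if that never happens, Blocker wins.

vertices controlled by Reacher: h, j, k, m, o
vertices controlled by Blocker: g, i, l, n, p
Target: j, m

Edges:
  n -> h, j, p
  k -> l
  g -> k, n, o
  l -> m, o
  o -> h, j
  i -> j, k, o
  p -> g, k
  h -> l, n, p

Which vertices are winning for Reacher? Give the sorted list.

A0 = {j, m}
A1: add {o} — o (Reacher) has o→j.
A2: add {l} — l (Blocker): all of {m, o} already in.
A3: add {h, k} — h (Reacher) has h→l; k (Reacher) has k→l.
A4: add {i} — i (Blocker): all of {j, k, o} already in.
A5 = A4; e.g. g (Blocker) can still go to n. Fixed point.
Reacher's winning region = {h, i, j, k, l, m, o}.

h, i, j, k, l, m, o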